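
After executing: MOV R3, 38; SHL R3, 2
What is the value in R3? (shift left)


Register state trace:
  MOV R3, 38  → R3 = 38
  SHL R3, 2  → R3 = 38 << 2 = 38 * 2^2 = 152
Final: R3 = 152

152


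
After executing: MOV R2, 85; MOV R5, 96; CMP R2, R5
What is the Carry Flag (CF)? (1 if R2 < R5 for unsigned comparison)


Register state trace:
  MOV R2, 85  → R2 = 85
  MOV R5, 96  → R5 = 96
  CMP R2, R5  → unsigned 85 - 96: borrow occurs
  85 < 96, so CF = 1
CF = 1

1


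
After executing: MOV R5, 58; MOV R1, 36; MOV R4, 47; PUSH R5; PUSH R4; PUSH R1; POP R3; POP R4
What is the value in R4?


Stack trace (top is rightmost):
  MOV R5, 58  → R5 = 58
  MOV R1, 36  → R1 = 36
  MOV R4, 47  → R4 = 47
  PUSH R5  → stack: [58]
  PUSH R4  → stack: [58, 47]
  PUSH R1  → stack: [58, 47, 36]
  POP R3  → R3 = 36, stack: [58, 47]
  POP R4  → R4 = 47, stack: [58]
Final: R4 = 47

47


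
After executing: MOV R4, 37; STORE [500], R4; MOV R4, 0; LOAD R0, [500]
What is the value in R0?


Register and memory trace:
  MOV R4, 37  → R4 = 37
  STORE [500], R4  → mem[500] = 37
  MOV R4, 0  → R4 = 0
  LOAD R0, [500]  → R0 = mem[500] = 37
Final: R0 = 37

37


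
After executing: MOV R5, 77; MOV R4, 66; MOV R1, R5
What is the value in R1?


Register state trace:
  MOV R5, 77  → R5 = 77
  MOV R4, 66  → R4 = 66
  MOV R1, R5  → R1 = 77
Final: R1 = 77

77


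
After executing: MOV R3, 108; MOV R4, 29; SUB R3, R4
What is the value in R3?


Register state trace:
  MOV R3, 108  → R3 = 108
  MOV R4, 29  → R4 = 29
  SUB R3, R4  → R3 = 108 - 29 = 79
Final: R3 = 79

79


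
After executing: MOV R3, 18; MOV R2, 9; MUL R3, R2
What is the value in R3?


Register state trace:
  MOV R3, 18  → R3 = 18
  MOV R2, 9  → R2 = 9
  MUL R3, R2  → R3 = 18 * 9 = 162
Final: R3 = 162

162


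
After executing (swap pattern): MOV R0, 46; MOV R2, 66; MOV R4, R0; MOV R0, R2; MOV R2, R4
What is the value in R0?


Register state trace (swap pattern):
  MOV R0, 46  → R0 = 46
  MOV R2, 66  → R2 = 66
  MOV R4, R0  → R4 = 46  (save R0)
  MOV R0, R2  → R0 = 66  (R0 gets R2's value)
  MOV R2, R4  → R2 = 46  (R2 gets saved value)
Final: R0 = 66

66


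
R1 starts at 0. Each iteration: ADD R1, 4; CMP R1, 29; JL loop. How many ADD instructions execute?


Loop trace (R1 starts at 0, target 29, step 4):
  ADD #1: R1 = 0 + 4 = 4  → 4 < 29, loop
  ADD #2: R1 = 4 + 4 = 8  → 8 < 29, loop
  ADD #3: R1 = 8 + 4 = 12  → 12 < 29, loop
  ADD #4: R1 = 12 + 4 = 16  → 16 < 29, loop
  ADD #5: R1 = 16 + 4 = 20  → 20 < 29, loop
  ADD #6: R1 = 20 + 4 = 24  → 24 < 29, loop
  ADD #7: R1 = 24 + 4 = 28  → 28 < 29, loop
  ADD #8: R1 = 28 + 4 = 32  → 32 >= 29, exit
Total ADD instructions: 8

8


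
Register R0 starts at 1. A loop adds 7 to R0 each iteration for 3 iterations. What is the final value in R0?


Starting value: R0 = 1
  Iter 1: R0 = 1 + 7 = 8
  Iter 2: R0 = 8 + 7 = 15
  Iter 3: R0 = 15 + 7 = 22
Final: R0 = 22

22


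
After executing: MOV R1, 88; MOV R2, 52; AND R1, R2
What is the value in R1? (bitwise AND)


Register state trace:
  MOV R1, 88  → R1 = 88 (0b01011000)
  MOV R2, 52  → R2 = 52 (0b00110100)
  AND R1, R2  → R1 = 88 AND 52 = 16 (0b00010000)
Final: R1 = 16

16


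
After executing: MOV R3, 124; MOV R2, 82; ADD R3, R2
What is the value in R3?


Register state trace:
  MOV R3, 124  → R3 = 124
  MOV R2, 82  → R2 = 82
  ADD R3, R2  → R3 = 124 + 82 = 206
Final: R3 = 206

206


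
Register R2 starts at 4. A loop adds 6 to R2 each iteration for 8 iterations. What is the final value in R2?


Starting value: R2 = 4
  Iter 1: R2 = 4 + 6 = 10
  Iter 2: R2 = 10 + 6 = 16
  Iter 3: R2 = 16 + 6 = 22
  Iter 4: R2 = 22 + 6 = 28
  Iter 5: R2 = 28 + 6 = 34
  Iter 6: R2 = 34 + 6 = 40
  Iter 7: R2 = 40 + 6 = 46
  Iter 8: R2 = 46 + 6 = 52
Final: R2 = 52

52


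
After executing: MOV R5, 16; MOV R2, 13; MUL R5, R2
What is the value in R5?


Register state trace:
  MOV R5, 16  → R5 = 16
  MOV R2, 13  → R2 = 13
  MUL R5, R2  → R5 = 16 * 13 = 208
Final: R5 = 208

208


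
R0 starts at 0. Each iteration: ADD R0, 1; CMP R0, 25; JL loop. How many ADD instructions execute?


Loop trace (R0 starts at 0, target 25, step 1):
  ADD #1: R0 = 0 + 1 = 1  → 1 < 25, loop
  ADD #2: R0 = 1 + 1 = 2  → 2 < 25, loop
  ADD #3: R0 = 2 + 1 = 3  → 3 < 25, loop
  ADD #4: R0 = 3 + 1 = 4  → 4 < 25, loop
  ADD #5: R0 = 4 + 1 = 5  → 5 < 25, loop
  ADD #6: R0 = 5 + 1 = 6  → 6 < 25, loop
  ADD #7: R0 = 6 + 1 = 7  → 7 < 25, loop
  ADD #8: R0 = 7 + 1 = 8  → 8 < 25, loop
  ADD #9: R0 = 8 + 1 = 9  → 9 < 25, loop
  ADD #10: R0 = 9 + 1 = 10  → 10 < 25, loop
  ADD #11: R0 = 10 + 1 = 11  → 11 < 25, loop
  ADD #12: R0 = 11 + 1 = 12  → 12 < 25, loop
  ADD #13: R0 = 12 + 1 = 13  → 13 < 25, loop
  ADD #14: R0 = 13 + 1 = 14  → 14 < 25, loop
  ADD #15: R0 = 14 + 1 = 15  → 15 < 25, loop
  ADD #16: R0 = 15 + 1 = 16  → 16 < 25, loop
  ADD #17: R0 = 16 + 1 = 17  → 17 < 25, loop
  ADD #18: R0 = 17 + 1 = 18  → 18 < 25, loop
  ADD #19: R0 = 18 + 1 = 19  → 19 < 25, loop
  ADD #20: R0 = 19 + 1 = 20  → 20 < 25, loop
  ADD #21: R0 = 20 + 1 = 21  → 21 < 25, loop
  ADD #22: R0 = 21 + 1 = 22  → 22 < 25, loop
  ADD #23: R0 = 22 + 1 = 23  → 23 < 25, loop
  ADD #24: R0 = 23 + 1 = 24  → 24 < 25, loop
  ADD #25: R0 = 24 + 1 = 25  → 25 >= 25, exit
Total ADD instructions: 25

25


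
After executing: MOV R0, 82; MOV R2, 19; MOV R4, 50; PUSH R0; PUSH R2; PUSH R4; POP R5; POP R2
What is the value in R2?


Stack trace (top is rightmost):
  MOV R0, 82  → R0 = 82
  MOV R2, 19  → R2 = 19
  MOV R4, 50  → R4 = 50
  PUSH R0  → stack: [82]
  PUSH R2  → stack: [82, 19]
  PUSH R4  → stack: [82, 19, 50]
  POP R5  → R5 = 50, stack: [82, 19]
  POP R2  → R2 = 19, stack: [82]
Final: R2 = 19

19


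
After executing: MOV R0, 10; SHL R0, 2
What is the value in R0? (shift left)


Register state trace:
  MOV R0, 10  → R0 = 10
  SHL R0, 2  → R0 = 10 << 2 = 10 * 2^2 = 40
Final: R0 = 40

40


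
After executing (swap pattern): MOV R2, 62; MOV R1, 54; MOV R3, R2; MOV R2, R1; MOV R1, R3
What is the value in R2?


Register state trace (swap pattern):
  MOV R2, 62  → R2 = 62
  MOV R1, 54  → R1 = 54
  MOV R3, R2  → R3 = 62  (save R2)
  MOV R2, R1  → R2 = 54  (R2 gets R1's value)
  MOV R1, R3  → R1 = 62  (R1 gets saved value)
Final: R2 = 54

54


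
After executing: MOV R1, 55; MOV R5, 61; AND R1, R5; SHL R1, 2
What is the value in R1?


Register state trace:
  MOV R1, 55  → R1 = 55 (0b00110111)
  MOV R5, 61  → R5 = 61 (0b00111101)
  AND R1, R5  → R1 = 55 AND 61 = 53 (0b00110101)
  SHL R1, 2  → R1 = 53 << 2 = 212
Final: R1 = 212

212


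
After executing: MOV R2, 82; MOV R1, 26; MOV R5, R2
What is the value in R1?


Register state trace:
  MOV R2, 82  → R2 = 82
  MOV R1, 26  → R1 = 26
  MOV R5, R2  → R5 = 82
Final: R1 = 26

26


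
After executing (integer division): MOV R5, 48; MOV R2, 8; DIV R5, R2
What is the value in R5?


Register state trace:
  MOV R5, 48  → R5 = 48
  MOV R2, 8  → R2 = 8
  DIV R5, R2  → R5 = 48 // 8 = 6
Final: R5 = 6

6


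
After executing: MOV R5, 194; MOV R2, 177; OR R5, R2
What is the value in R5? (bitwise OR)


Register state trace:
  MOV R5, 194  → R5 = 194 (0b11000010)
  MOV R2, 177  → R2 = 177 (0b10110001)
  OR R5, R2   → R5 = 194 OR 177 = 243 (0b11110011)
Final: R5 = 243

243


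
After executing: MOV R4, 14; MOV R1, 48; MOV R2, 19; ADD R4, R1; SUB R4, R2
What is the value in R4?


Register state trace:
  MOV R4, 14  → R4 = 14
  MOV R1, 48  → R1 = 48
  MOV R2, 19  → R2 = 19
  ADD R4, R1  → R4 = 14 + 48 = 62
  SUB R4, R2  → R4 = 62 - 19 = 43
Final: R4 = 43

43


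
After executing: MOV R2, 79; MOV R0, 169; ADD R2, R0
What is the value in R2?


Register state trace:
  MOV R2, 79  → R2 = 79
  MOV R0, 169  → R0 = 169
  ADD R2, R0  → R2 = 79 + 169 = 248
Final: R2 = 248

248


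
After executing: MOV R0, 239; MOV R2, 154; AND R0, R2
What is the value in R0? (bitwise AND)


Register state trace:
  MOV R0, 239  → R0 = 239 (0b11101111)
  MOV R2, 154  → R2 = 154 (0b10011010)
  AND R0, R2  → R0 = 239 AND 154 = 138 (0b10001010)
Final: R0 = 138

138


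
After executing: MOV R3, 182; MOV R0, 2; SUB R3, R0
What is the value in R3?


Register state trace:
  MOV R3, 182  → R3 = 182
  MOV R0, 2  → R0 = 2
  SUB R3, R0  → R3 = 182 - 2 = 180
Final: R3 = 180

180


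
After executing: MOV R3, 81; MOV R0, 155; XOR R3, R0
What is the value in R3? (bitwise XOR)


Register state trace:
  MOV R3, 81  → R3 = 81 (0b01010001)
  MOV R0, 155  → R0 = 155 (0b10011011)
  XOR R3, R0  → R3 = 81 XOR 155 = 202 (0b11001010)
Final: R3 = 202

202


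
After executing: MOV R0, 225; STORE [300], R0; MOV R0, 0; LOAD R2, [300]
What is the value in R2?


Register and memory trace:
  MOV R0, 225  → R0 = 225
  STORE [300], R0  → mem[300] = 225
  MOV R0, 0  → R0 = 0
  LOAD R2, [300]  → R2 = mem[300] = 225
Final: R2 = 225

225


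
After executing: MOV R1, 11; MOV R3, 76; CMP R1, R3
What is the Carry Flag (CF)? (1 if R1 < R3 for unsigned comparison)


Register state trace:
  MOV R1, 11  → R1 = 11
  MOV R3, 76  → R3 = 76
  CMP R1, R3  → unsigned 11 - 76: borrow occurs
  11 < 76, so CF = 1
CF = 1

1


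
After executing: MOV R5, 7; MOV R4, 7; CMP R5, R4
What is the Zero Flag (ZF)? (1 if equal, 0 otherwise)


Register state trace:
  MOV R5, 7  → R5 = 7
  MOV R4, 7  → R4 = 7
  CMP R5, R4  → computes 7 - 7 = 0
  Result is zero, so values are equal
ZF = 1

1


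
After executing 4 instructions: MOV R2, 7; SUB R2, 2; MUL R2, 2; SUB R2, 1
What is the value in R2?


Register state trace:
  MOV R2, 7  → R2 = 7
  SUB R2, 2  → R2 = 7 - 2 = 5
  MUL R2, 2  → R2 = 5 * 2 = 10
  SUB R2, 1  → R2 = 10 - 1 = 9
Final: R2 = 9

9


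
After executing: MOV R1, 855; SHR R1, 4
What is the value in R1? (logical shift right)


Register state trace:
  MOV R1, 855  → R1 = 855
  SHR R1, 4  → R1 = 855 >> 4 = 855 // 2^4 = 53
Final: R1 = 53

53


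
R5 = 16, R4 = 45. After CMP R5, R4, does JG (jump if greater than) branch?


Trace:
  R5 = 16, R4 = 45
  CMP R5, R4  → compares 16 vs 45
  JG checks: is 16 greater than 45?
  16 < 45, so condition is false
Branch taken: No

No


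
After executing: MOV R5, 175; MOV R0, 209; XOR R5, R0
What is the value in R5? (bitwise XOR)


Register state trace:
  MOV R5, 175  → R5 = 175 (0b10101111)
  MOV R0, 209  → R0 = 209 (0b11010001)
  XOR R5, R0  → R5 = 175 XOR 209 = 126 (0b01111110)
Final: R5 = 126

126


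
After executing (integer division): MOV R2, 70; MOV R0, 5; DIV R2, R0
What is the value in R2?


Register state trace:
  MOV R2, 70  → R2 = 70
  MOV R0, 5  → R0 = 5
  DIV R2, R0  → R2 = 70 // 5 = 14
Final: R2 = 14

14


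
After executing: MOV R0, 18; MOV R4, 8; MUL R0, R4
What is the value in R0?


Register state trace:
  MOV R0, 18  → R0 = 18
  MOV R4, 8  → R4 = 8
  MUL R0, R4  → R0 = 18 * 8 = 144
Final: R0 = 144

144


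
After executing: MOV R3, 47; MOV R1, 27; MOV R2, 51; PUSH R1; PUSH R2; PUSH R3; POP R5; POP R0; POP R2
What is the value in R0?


Stack trace (top is rightmost):
  MOV R3, 47  → R3 = 47
  MOV R1, 27  → R1 = 27
  MOV R2, 51  → R2 = 51
  PUSH R1  → stack: [27]
  PUSH R2  → stack: [27, 51]
  PUSH R3  → stack: [27, 51, 47]
  POP R5  → R5 = 47, stack: [27, 51]
  POP R0  → R0 = 51, stack: [27]
  POP R2  → R2 = 27, stack: []
Final: R0 = 51

51


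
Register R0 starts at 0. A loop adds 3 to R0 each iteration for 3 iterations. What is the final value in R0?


Starting value: R0 = 0
  Iter 1: R0 = 0 + 3 = 3
  Iter 2: R0 = 3 + 3 = 6
  Iter 3: R0 = 6 + 3 = 9
Final: R0 = 9

9


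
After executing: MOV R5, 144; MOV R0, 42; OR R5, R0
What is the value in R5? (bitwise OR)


Register state trace:
  MOV R5, 144  → R5 = 144 (0b10010000)
  MOV R0, 42  → R0 = 42 (0b00101010)
  OR R5, R0   → R5 = 144 OR 42 = 186 (0b10111010)
Final: R5 = 186

186


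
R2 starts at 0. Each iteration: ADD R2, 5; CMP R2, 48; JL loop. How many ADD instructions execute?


Loop trace (R2 starts at 0, target 48, step 5):
  ADD #1: R2 = 0 + 5 = 5  → 5 < 48, loop
  ADD #2: R2 = 5 + 5 = 10  → 10 < 48, loop
  ADD #3: R2 = 10 + 5 = 15  → 15 < 48, loop
  ADD #4: R2 = 15 + 5 = 20  → 20 < 48, loop
  ADD #5: R2 = 20 + 5 = 25  → 25 < 48, loop
  ADD #6: R2 = 25 + 5 = 30  → 30 < 48, loop
  ADD #7: R2 = 30 + 5 = 35  → 35 < 48, loop
  ADD #8: R2 = 35 + 5 = 40  → 40 < 48, loop
  ADD #9: R2 = 40 + 5 = 45  → 45 < 48, loop
  ADD #10: R2 = 45 + 5 = 50  → 50 >= 48, exit
Total ADD instructions: 10

10


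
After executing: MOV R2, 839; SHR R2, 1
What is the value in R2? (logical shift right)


Register state trace:
  MOV R2, 839  → R2 = 839
  SHR R2, 1  → R2 = 839 >> 1 = 839 // 2^1 = 419
Final: R2 = 419

419


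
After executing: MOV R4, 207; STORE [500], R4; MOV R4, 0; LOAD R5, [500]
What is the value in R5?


Register and memory trace:
  MOV R4, 207  → R4 = 207
  STORE [500], R4  → mem[500] = 207
  MOV R4, 0  → R4 = 0
  LOAD R5, [500]  → R5 = mem[500] = 207
Final: R5 = 207

207


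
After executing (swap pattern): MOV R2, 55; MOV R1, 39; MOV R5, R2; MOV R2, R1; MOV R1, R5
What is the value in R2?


Register state trace (swap pattern):
  MOV R2, 55  → R2 = 55
  MOV R1, 39  → R1 = 39
  MOV R5, R2  → R5 = 55  (save R2)
  MOV R2, R1  → R2 = 39  (R2 gets R1's value)
  MOV R1, R5  → R1 = 55  (R1 gets saved value)
Final: R2 = 39

39


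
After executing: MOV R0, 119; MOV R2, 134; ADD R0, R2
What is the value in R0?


Register state trace:
  MOV R0, 119  → R0 = 119
  MOV R2, 134  → R2 = 134
  ADD R0, R2  → R0 = 119 + 134 = 253
Final: R0 = 253

253


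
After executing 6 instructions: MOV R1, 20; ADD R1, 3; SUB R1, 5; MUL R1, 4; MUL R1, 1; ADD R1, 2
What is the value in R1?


Register state trace:
  MOV R1, 20  → R1 = 20
  ADD R1, 3  → R1 = 20 + 3 = 23
  SUB R1, 5  → R1 = 23 - 5 = 18
  MUL R1, 4  → R1 = 18 * 4 = 72
  MUL R1, 1  → R1 = 72 * 1 = 72
  ADD R1, 2  → R1 = 72 + 2 = 74
Final: R1 = 74

74


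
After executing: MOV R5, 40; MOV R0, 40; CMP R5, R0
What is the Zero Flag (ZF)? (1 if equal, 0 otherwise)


Register state trace:
  MOV R5, 40  → R5 = 40
  MOV R0, 40  → R0 = 40
  CMP R5, R0  → computes 40 - 40 = 0
  Result is zero, so values are equal
ZF = 1

1


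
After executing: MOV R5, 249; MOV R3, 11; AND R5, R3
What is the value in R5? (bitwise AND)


Register state trace:
  MOV R5, 249  → R5 = 249 (0b11111001)
  MOV R3, 11  → R3 = 11 (0b00001011)
  AND R5, R3  → R5 = 249 AND 11 = 9 (0b00001001)
Final: R5 = 9

9


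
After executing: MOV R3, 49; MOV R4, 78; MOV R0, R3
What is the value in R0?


Register state trace:
  MOV R3, 49  → R3 = 49
  MOV R4, 78  → R4 = 78
  MOV R0, R3  → R0 = 49
Final: R0 = 49

49


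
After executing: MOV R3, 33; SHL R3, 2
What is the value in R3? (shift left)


Register state trace:
  MOV R3, 33  → R3 = 33
  SHL R3, 2  → R3 = 33 << 2 = 33 * 2^2 = 132
Final: R3 = 132

132


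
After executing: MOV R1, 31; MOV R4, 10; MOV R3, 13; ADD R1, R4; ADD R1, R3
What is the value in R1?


Register state trace:
  MOV R1, 31  → R1 = 31
  MOV R4, 10  → R4 = 10
  MOV R3, 13  → R3 = 13
  ADD R1, R4  → R1 = 31 + 10 = 41
  ADD R1, R3  → R1 = 41 + 13 = 54
Final: R1 = 54

54


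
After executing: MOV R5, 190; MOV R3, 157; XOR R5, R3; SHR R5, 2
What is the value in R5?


Register state trace:
  MOV R5, 190  → R5 = 190 (0b10111110)
  MOV R3, 157  → R3 = 157 (0b10011101)
  XOR R5, R3  → R5 = 190 XOR 157 = 35 (0b00100011)
  SHR R5, 2  → R5 = 35 >> 2 = 8
Final: R5 = 8

8


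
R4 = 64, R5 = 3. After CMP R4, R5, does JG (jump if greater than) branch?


Trace:
  R4 = 64, R5 = 3
  CMP R4, R5  → compares 64 vs 3
  JG checks: is 64 greater than 3?
  64 > 3, so condition is true
Branch taken: Yes

Yes


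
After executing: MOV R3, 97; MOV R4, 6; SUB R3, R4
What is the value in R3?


Register state trace:
  MOV R3, 97  → R3 = 97
  MOV R4, 6  → R4 = 6
  SUB R3, R4  → R3 = 97 - 6 = 91
Final: R3 = 91

91


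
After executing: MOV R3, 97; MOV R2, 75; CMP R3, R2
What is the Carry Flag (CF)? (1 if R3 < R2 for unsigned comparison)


Register state trace:
  MOV R3, 97  → R3 = 97
  MOV R2, 75  → R2 = 75
  CMP R3, R2  → unsigned 97 - 75: no borrow
  97 >= 75, so CF = 0
CF = 0

0


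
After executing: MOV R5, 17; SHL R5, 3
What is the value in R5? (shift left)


Register state trace:
  MOV R5, 17  → R5 = 17
  SHL R5, 3  → R5 = 17 << 3 = 17 * 2^3 = 136
Final: R5 = 136

136


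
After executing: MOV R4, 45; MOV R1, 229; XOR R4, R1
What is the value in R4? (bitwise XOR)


Register state trace:
  MOV R4, 45  → R4 = 45 (0b00101101)
  MOV R1, 229  → R1 = 229 (0b11100101)
  XOR R4, R1  → R4 = 45 XOR 229 = 200 (0b11001000)
Final: R4 = 200

200


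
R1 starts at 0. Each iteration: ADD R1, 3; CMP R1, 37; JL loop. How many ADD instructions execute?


Loop trace (R1 starts at 0, target 37, step 3):
  ADD #1: R1 = 0 + 3 = 3  → 3 < 37, loop
  ADD #2: R1 = 3 + 3 = 6  → 6 < 37, loop
  ADD #3: R1 = 6 + 3 = 9  → 9 < 37, loop
  ADD #4: R1 = 9 + 3 = 12  → 12 < 37, loop
  ADD #5: R1 = 12 + 3 = 15  → 15 < 37, loop
  ADD #6: R1 = 15 + 3 = 18  → 18 < 37, loop
  ADD #7: R1 = 18 + 3 = 21  → 21 < 37, loop
  ADD #8: R1 = 21 + 3 = 24  → 24 < 37, loop
  ADD #9: R1 = 24 + 3 = 27  → 27 < 37, loop
  ADD #10: R1 = 27 + 3 = 30  → 30 < 37, loop
  ADD #11: R1 = 30 + 3 = 33  → 33 < 37, loop
  ADD #12: R1 = 33 + 3 = 36  → 36 < 37, loop
  ADD #13: R1 = 36 + 3 = 39  → 39 >= 37, exit
Total ADD instructions: 13

13


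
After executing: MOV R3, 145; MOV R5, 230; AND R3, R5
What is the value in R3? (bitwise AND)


Register state trace:
  MOV R3, 145  → R3 = 145 (0b10010001)
  MOV R5, 230  → R5 = 230 (0b11100110)
  AND R3, R5  → R3 = 145 AND 230 = 128 (0b10000000)
Final: R3 = 128

128


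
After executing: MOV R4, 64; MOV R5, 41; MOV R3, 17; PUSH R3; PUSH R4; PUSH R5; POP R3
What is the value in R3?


Stack trace (top is rightmost):
  MOV R4, 64  → R4 = 64
  MOV R5, 41  → R5 = 41
  MOV R3, 17  → R3 = 17
  PUSH R3  → stack: [17]
  PUSH R4  → stack: [17, 64]
  PUSH R5  → stack: [17, 64, 41]
  POP R3  → R3 = 41, stack: [17, 64]
Final: R3 = 41

41


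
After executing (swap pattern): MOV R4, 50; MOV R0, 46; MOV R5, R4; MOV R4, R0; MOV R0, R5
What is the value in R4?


Register state trace (swap pattern):
  MOV R4, 50  → R4 = 50
  MOV R0, 46  → R0 = 46
  MOV R5, R4  → R5 = 50  (save R4)
  MOV R4, R0  → R4 = 46  (R4 gets R0's value)
  MOV R0, R5  → R0 = 50  (R0 gets saved value)
Final: R4 = 46

46


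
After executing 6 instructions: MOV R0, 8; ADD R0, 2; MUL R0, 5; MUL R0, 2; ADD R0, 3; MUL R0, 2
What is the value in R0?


Register state trace:
  MOV R0, 8  → R0 = 8
  ADD R0, 2  → R0 = 8 + 2 = 10
  MUL R0, 5  → R0 = 10 * 5 = 50
  MUL R0, 2  → R0 = 50 * 2 = 100
  ADD R0, 3  → R0 = 100 + 3 = 103
  MUL R0, 2  → R0 = 103 * 2 = 206
Final: R0 = 206

206


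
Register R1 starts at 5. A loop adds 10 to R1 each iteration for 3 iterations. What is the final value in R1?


Starting value: R1 = 5
  Iter 1: R1 = 5 + 10 = 15
  Iter 2: R1 = 15 + 10 = 25
  Iter 3: R1 = 25 + 10 = 35
Final: R1 = 35

35


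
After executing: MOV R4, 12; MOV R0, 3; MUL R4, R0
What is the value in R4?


Register state trace:
  MOV R4, 12  → R4 = 12
  MOV R0, 3  → R0 = 3
  MUL R4, R0  → R4 = 12 * 3 = 36
Final: R4 = 36

36


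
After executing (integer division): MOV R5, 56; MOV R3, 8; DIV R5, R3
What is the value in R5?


Register state trace:
  MOV R5, 56  → R5 = 56
  MOV R3, 8  → R3 = 8
  DIV R5, R3  → R5 = 56 // 8 = 7
Final: R5 = 7

7


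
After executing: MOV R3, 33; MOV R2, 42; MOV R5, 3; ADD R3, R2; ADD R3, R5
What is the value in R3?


Register state trace:
  MOV R3, 33  → R3 = 33
  MOV R2, 42  → R2 = 42
  MOV R5, 3  → R5 = 3
  ADD R3, R2  → R3 = 33 + 42 = 75
  ADD R3, R5  → R3 = 75 + 3 = 78
Final: R3 = 78

78


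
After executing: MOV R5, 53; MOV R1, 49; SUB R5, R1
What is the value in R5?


Register state trace:
  MOV R5, 53  → R5 = 53
  MOV R1, 49  → R1 = 49
  SUB R5, R1  → R5 = 53 - 49 = 4
Final: R5 = 4

4


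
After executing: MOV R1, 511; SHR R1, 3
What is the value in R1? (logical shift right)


Register state trace:
  MOV R1, 511  → R1 = 511
  SHR R1, 3  → R1 = 511 >> 3 = 511 // 2^3 = 63
Final: R1 = 63

63


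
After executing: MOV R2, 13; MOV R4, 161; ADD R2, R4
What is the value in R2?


Register state trace:
  MOV R2, 13  → R2 = 13
  MOV R4, 161  → R4 = 161
  ADD R2, R4  → R2 = 13 + 161 = 174
Final: R2 = 174

174


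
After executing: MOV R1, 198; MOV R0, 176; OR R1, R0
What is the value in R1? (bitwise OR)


Register state trace:
  MOV R1, 198  → R1 = 198 (0b11000110)
  MOV R0, 176  → R0 = 176 (0b10110000)
  OR R1, R0   → R1 = 198 OR 176 = 246 (0b11110110)
Final: R1 = 246

246


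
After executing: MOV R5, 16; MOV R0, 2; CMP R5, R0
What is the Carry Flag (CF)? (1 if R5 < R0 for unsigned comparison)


Register state trace:
  MOV R5, 16  → R5 = 16
  MOV R0, 2  → R0 = 2
  CMP R5, R0  → unsigned 16 - 2: no borrow
  16 >= 2, so CF = 0
CF = 0

0


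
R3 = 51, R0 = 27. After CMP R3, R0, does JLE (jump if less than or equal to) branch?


Trace:
  R3 = 51, R0 = 27
  CMP R3, R0  → compares 51 vs 27
  JLE checks: is 51 less than or equal to 27?
  51 > 27, so condition is false
Branch taken: No

No


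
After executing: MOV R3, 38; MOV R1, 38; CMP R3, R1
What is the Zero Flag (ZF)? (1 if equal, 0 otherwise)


Register state trace:
  MOV R3, 38  → R3 = 38
  MOV R1, 38  → R1 = 38
  CMP R3, R1  → computes 38 - 38 = 0
  Result is zero, so values are equal
ZF = 1

1


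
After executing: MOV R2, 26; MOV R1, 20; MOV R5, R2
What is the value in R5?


Register state trace:
  MOV R2, 26  → R2 = 26
  MOV R1, 20  → R1 = 20
  MOV R5, R2  → R5 = 26
Final: R5 = 26

26


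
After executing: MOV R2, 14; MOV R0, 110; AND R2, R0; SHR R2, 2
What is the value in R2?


Register state trace:
  MOV R2, 14  → R2 = 14 (0b00001110)
  MOV R0, 110  → R0 = 110 (0b01101110)
  AND R2, R0  → R2 = 14 AND 110 = 14 (0b00001110)
  SHR R2, 2  → R2 = 14 >> 2 = 3
Final: R2 = 3

3


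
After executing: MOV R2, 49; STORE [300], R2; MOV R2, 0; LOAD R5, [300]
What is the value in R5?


Register and memory trace:
  MOV R2, 49  → R2 = 49
  STORE [300], R2  → mem[300] = 49
  MOV R2, 0  → R2 = 0
  LOAD R5, [300]  → R5 = mem[300] = 49
Final: R5 = 49

49


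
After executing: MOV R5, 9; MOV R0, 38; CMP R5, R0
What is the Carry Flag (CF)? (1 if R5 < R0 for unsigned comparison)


Register state trace:
  MOV R5, 9  → R5 = 9
  MOV R0, 38  → R0 = 38
  CMP R5, R0  → unsigned 9 - 38: borrow occurs
  9 < 38, so CF = 1
CF = 1

1


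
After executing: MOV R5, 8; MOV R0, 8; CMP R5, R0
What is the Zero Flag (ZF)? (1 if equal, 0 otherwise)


Register state trace:
  MOV R5, 8  → R5 = 8
  MOV R0, 8  → R0 = 8
  CMP R5, R0  → computes 8 - 8 = 0
  Result is zero, so values are equal
ZF = 1

1


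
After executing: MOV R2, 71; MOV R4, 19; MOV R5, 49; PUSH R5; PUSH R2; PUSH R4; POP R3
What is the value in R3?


Stack trace (top is rightmost):
  MOV R2, 71  → R2 = 71
  MOV R4, 19  → R4 = 19
  MOV R5, 49  → R5 = 49
  PUSH R5  → stack: [49]
  PUSH R2  → stack: [49, 71]
  PUSH R4  → stack: [49, 71, 19]
  POP R3  → R3 = 19, stack: [49, 71]
Final: R3 = 19

19


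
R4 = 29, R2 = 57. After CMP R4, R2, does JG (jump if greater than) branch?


Trace:
  R4 = 29, R2 = 57
  CMP R4, R2  → compares 29 vs 57
  JG checks: is 29 greater than 57?
  29 < 57, so condition is false
Branch taken: No

No


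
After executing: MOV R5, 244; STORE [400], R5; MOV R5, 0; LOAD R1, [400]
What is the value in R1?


Register and memory trace:
  MOV R5, 244  → R5 = 244
  STORE [400], R5  → mem[400] = 244
  MOV R5, 0  → R5 = 0
  LOAD R1, [400]  → R1 = mem[400] = 244
Final: R1 = 244

244


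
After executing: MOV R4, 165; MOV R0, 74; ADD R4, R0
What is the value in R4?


Register state trace:
  MOV R4, 165  → R4 = 165
  MOV R0, 74  → R0 = 74
  ADD R4, R0  → R4 = 165 + 74 = 239
Final: R4 = 239

239


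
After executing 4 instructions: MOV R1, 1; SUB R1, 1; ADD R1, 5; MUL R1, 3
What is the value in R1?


Register state trace:
  MOV R1, 1  → R1 = 1
  SUB R1, 1  → R1 = 1 - 1 = 0
  ADD R1, 5  → R1 = 0 + 5 = 5
  MUL R1, 3  → R1 = 5 * 3 = 15
Final: R1 = 15

15


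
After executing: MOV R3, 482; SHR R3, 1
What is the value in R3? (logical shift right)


Register state trace:
  MOV R3, 482  → R3 = 482
  SHR R3, 1  → R3 = 482 >> 1 = 482 // 2^1 = 241
Final: R3 = 241

241


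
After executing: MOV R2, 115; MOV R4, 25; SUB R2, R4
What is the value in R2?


Register state trace:
  MOV R2, 115  → R2 = 115
  MOV R4, 25  → R4 = 25
  SUB R2, R4  → R2 = 115 - 25 = 90
Final: R2 = 90

90


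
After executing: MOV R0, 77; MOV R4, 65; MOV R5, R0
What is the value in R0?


Register state trace:
  MOV R0, 77  → R0 = 77
  MOV R4, 65  → R4 = 65
  MOV R5, R0  → R5 = 77
Final: R0 = 77

77


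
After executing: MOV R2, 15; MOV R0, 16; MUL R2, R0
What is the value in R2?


Register state trace:
  MOV R2, 15  → R2 = 15
  MOV R0, 16  → R0 = 16
  MUL R2, R0  → R2 = 15 * 16 = 240
Final: R2 = 240

240


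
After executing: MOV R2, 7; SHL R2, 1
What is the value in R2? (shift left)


Register state trace:
  MOV R2, 7  → R2 = 7
  SHL R2, 1  → R2 = 7 << 1 = 7 * 2^1 = 14
Final: R2 = 14

14


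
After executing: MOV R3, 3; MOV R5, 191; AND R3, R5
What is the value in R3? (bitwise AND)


Register state trace:
  MOV R3, 3  → R3 = 3 (0b00000011)
  MOV R5, 191  → R5 = 191 (0b10111111)
  AND R3, R5  → R3 = 3 AND 191 = 3 (0b00000011)
Final: R3 = 3

3


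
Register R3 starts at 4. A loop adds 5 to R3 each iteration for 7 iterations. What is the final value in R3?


Starting value: R3 = 4
  Iter 1: R3 = 4 + 5 = 9
  Iter 2: R3 = 9 + 5 = 14
  Iter 3: R3 = 14 + 5 = 19
  Iter 4: R3 = 19 + 5 = 24
  Iter 5: R3 = 24 + 5 = 29
  Iter 6: R3 = 29 + 5 = 34
  Iter 7: R3 = 34 + 5 = 39
Final: R3 = 39

39


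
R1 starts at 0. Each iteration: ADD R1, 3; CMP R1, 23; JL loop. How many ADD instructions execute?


Loop trace (R1 starts at 0, target 23, step 3):
  ADD #1: R1 = 0 + 3 = 3  → 3 < 23, loop
  ADD #2: R1 = 3 + 3 = 6  → 6 < 23, loop
  ADD #3: R1 = 6 + 3 = 9  → 9 < 23, loop
  ADD #4: R1 = 9 + 3 = 12  → 12 < 23, loop
  ADD #5: R1 = 12 + 3 = 15  → 15 < 23, loop
  ADD #6: R1 = 15 + 3 = 18  → 18 < 23, loop
  ADD #7: R1 = 18 + 3 = 21  → 21 < 23, loop
  ADD #8: R1 = 21 + 3 = 24  → 24 >= 23, exit
Total ADD instructions: 8

8


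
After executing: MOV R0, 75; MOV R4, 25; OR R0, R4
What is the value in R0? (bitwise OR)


Register state trace:
  MOV R0, 75  → R0 = 75 (0b01001011)
  MOV R4, 25  → R4 = 25 (0b00011001)
  OR R0, R4   → R0 = 75 OR 25 = 91 (0b01011011)
Final: R0 = 91

91


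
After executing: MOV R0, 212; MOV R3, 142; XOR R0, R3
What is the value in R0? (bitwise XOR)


Register state trace:
  MOV R0, 212  → R0 = 212 (0b11010100)
  MOV R3, 142  → R3 = 142 (0b10001110)
  XOR R0, R3  → R0 = 212 XOR 142 = 90 (0b01011010)
Final: R0 = 90

90


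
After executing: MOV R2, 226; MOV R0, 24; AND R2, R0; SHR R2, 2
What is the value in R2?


Register state trace:
  MOV R2, 226  → R2 = 226 (0b11100010)
  MOV R0, 24  → R0 = 24 (0b00011000)
  AND R2, R0  → R2 = 226 AND 24 = 0 (0b00000000)
  SHR R2, 2  → R2 = 0 >> 2 = 0
Final: R2 = 0

0


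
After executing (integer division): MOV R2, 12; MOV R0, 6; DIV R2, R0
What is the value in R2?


Register state trace:
  MOV R2, 12  → R2 = 12
  MOV R0, 6  → R0 = 6
  DIV R2, R0  → R2 = 12 // 6 = 2
Final: R2 = 2

2


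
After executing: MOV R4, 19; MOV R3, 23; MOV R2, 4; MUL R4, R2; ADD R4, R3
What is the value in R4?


Register state trace:
  MOV R4, 19  → R4 = 19
  MOV R3, 23  → R3 = 23
  MOV R2, 4  → R2 = 4
  MUL R4, R2  → R4 = 19 * 4 = 76
  ADD R4, R3  → R4 = 76 + 23 = 99
Final: R4 = 99

99


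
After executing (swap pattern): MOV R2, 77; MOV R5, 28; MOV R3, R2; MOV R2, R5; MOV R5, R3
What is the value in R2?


Register state trace (swap pattern):
  MOV R2, 77  → R2 = 77
  MOV R5, 28  → R5 = 28
  MOV R3, R2  → R3 = 77  (save R2)
  MOV R2, R5  → R2 = 28  (R2 gets R5's value)
  MOV R5, R3  → R5 = 77  (R5 gets saved value)
Final: R2 = 28

28


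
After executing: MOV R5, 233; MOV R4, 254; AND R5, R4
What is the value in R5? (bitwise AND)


Register state trace:
  MOV R5, 233  → R5 = 233 (0b11101001)
  MOV R4, 254  → R4 = 254 (0b11111110)
  AND R5, R4  → R5 = 233 AND 254 = 232 (0b11101000)
Final: R5 = 232

232


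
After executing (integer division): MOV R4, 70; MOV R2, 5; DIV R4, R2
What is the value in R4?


Register state trace:
  MOV R4, 70  → R4 = 70
  MOV R2, 5  → R2 = 5
  DIV R4, R2  → R4 = 70 // 5 = 14
Final: R4 = 14

14


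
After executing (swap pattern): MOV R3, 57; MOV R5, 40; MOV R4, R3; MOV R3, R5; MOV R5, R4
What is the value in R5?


Register state trace (swap pattern):
  MOV R3, 57  → R3 = 57
  MOV R5, 40  → R5 = 40
  MOV R4, R3  → R4 = 57  (save R3)
  MOV R3, R5  → R3 = 40  (R3 gets R5's value)
  MOV R5, R4  → R5 = 57  (R5 gets saved value)
Final: R5 = 57

57


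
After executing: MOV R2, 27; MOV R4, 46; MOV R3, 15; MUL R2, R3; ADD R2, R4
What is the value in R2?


Register state trace:
  MOV R2, 27  → R2 = 27
  MOV R4, 46  → R4 = 46
  MOV R3, 15  → R3 = 15
  MUL R2, R3  → R2 = 27 * 15 = 405
  ADD R2, R4  → R2 = 405 + 46 = 451
Final: R2 = 451

451


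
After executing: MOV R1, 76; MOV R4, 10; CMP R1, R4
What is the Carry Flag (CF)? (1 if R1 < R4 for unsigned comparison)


Register state trace:
  MOV R1, 76  → R1 = 76
  MOV R4, 10  → R4 = 10
  CMP R1, R4  → unsigned 76 - 10: no borrow
  76 >= 10, so CF = 0
CF = 0

0


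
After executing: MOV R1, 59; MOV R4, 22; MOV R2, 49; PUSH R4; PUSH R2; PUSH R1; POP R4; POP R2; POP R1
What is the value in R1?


Stack trace (top is rightmost):
  MOV R1, 59  → R1 = 59
  MOV R4, 22  → R4 = 22
  MOV R2, 49  → R2 = 49
  PUSH R4  → stack: [22]
  PUSH R2  → stack: [22, 49]
  PUSH R1  → stack: [22, 49, 59]
  POP R4  → R4 = 59, stack: [22, 49]
  POP R2  → R2 = 49, stack: [22]
  POP R1  → R1 = 22, stack: []
Final: R1 = 22

22


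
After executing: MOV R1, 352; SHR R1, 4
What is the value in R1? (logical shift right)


Register state trace:
  MOV R1, 352  → R1 = 352
  SHR R1, 4  → R1 = 352 >> 4 = 352 // 2^4 = 22
Final: R1 = 22

22


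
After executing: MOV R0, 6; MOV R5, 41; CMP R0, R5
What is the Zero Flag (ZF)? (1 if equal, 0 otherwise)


Register state trace:
  MOV R0, 6  → R0 = 6
  MOV R5, 41  → R5 = 41
  CMP R0, R5  → computes 6 - 41 = -35
  Result is nonzero, so values are not equal
ZF = 0

0


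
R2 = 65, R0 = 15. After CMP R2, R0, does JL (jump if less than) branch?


Trace:
  R2 = 65, R0 = 15
  CMP R2, R0  → compares 65 vs 15
  JL checks: is 65 less than 15?
  65 > 15, so condition is false
Branch taken: No

No


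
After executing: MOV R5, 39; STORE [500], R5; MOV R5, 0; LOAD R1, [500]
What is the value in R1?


Register and memory trace:
  MOV R5, 39  → R5 = 39
  STORE [500], R5  → mem[500] = 39
  MOV R5, 0  → R5 = 0
  LOAD R1, [500]  → R1 = mem[500] = 39
Final: R1 = 39

39


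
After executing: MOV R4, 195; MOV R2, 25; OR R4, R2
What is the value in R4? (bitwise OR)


Register state trace:
  MOV R4, 195  → R4 = 195 (0b11000011)
  MOV R2, 25  → R2 = 25 (0b00011001)
  OR R4, R2   → R4 = 195 OR 25 = 219 (0b11011011)
Final: R4 = 219

219


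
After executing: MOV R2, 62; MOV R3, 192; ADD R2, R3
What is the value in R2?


Register state trace:
  MOV R2, 62  → R2 = 62
  MOV R3, 192  → R3 = 192
  ADD R2, R3  → R2 = 62 + 192 = 254
Final: R2 = 254

254


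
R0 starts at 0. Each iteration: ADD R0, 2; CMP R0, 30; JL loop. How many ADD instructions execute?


Loop trace (R0 starts at 0, target 30, step 2):
  ADD #1: R0 = 0 + 2 = 2  → 2 < 30, loop
  ADD #2: R0 = 2 + 2 = 4  → 4 < 30, loop
  ADD #3: R0 = 4 + 2 = 6  → 6 < 30, loop
  ADD #4: R0 = 6 + 2 = 8  → 8 < 30, loop
  ADD #5: R0 = 8 + 2 = 10  → 10 < 30, loop
  ADD #6: R0 = 10 + 2 = 12  → 12 < 30, loop
  ADD #7: R0 = 12 + 2 = 14  → 14 < 30, loop
  ADD #8: R0 = 14 + 2 = 16  → 16 < 30, loop
  ADD #9: R0 = 16 + 2 = 18  → 18 < 30, loop
  ADD #10: R0 = 18 + 2 = 20  → 20 < 30, loop
  ADD #11: R0 = 20 + 2 = 22  → 22 < 30, loop
  ADD #12: R0 = 22 + 2 = 24  → 24 < 30, loop
  ADD #13: R0 = 24 + 2 = 26  → 26 < 30, loop
  ADD #14: R0 = 26 + 2 = 28  → 28 < 30, loop
  ADD #15: R0 = 28 + 2 = 30  → 30 >= 30, exit
Total ADD instructions: 15

15


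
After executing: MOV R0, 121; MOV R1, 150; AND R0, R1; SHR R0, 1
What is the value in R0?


Register state trace:
  MOV R0, 121  → R0 = 121 (0b01111001)
  MOV R1, 150  → R1 = 150 (0b10010110)
  AND R0, R1  → R0 = 121 AND 150 = 16 (0b00010000)
  SHR R0, 1  → R0 = 16 >> 1 = 8
Final: R0 = 8

8


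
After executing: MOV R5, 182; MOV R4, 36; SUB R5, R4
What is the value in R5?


Register state trace:
  MOV R5, 182  → R5 = 182
  MOV R4, 36  → R4 = 36
  SUB R5, R4  → R5 = 182 - 36 = 146
Final: R5 = 146

146


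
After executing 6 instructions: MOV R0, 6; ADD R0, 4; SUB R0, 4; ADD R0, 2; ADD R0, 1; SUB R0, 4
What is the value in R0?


Register state trace:
  MOV R0, 6  → R0 = 6
  ADD R0, 4  → R0 = 6 + 4 = 10
  SUB R0, 4  → R0 = 10 - 4 = 6
  ADD R0, 2  → R0 = 6 + 2 = 8
  ADD R0, 1  → R0 = 8 + 1 = 9
  SUB R0, 4  → R0 = 9 - 4 = 5
Final: R0 = 5

5


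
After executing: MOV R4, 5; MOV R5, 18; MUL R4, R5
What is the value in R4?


Register state trace:
  MOV R4, 5  → R4 = 5
  MOV R5, 18  → R5 = 18
  MUL R4, R5  → R4 = 5 * 18 = 90
Final: R4 = 90

90


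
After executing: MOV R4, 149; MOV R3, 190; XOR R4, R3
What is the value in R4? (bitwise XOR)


Register state trace:
  MOV R4, 149  → R4 = 149 (0b10010101)
  MOV R3, 190  → R3 = 190 (0b10111110)
  XOR R4, R3  → R4 = 149 XOR 190 = 43 (0b00101011)
Final: R4 = 43

43


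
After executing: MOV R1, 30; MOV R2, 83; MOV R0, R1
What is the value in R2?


Register state trace:
  MOV R1, 30  → R1 = 30
  MOV R2, 83  → R2 = 83
  MOV R0, R1  → R0 = 30
Final: R2 = 83

83


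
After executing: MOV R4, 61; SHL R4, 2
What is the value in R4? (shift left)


Register state trace:
  MOV R4, 61  → R4 = 61
  SHL R4, 2  → R4 = 61 << 2 = 61 * 2^2 = 244
Final: R4 = 244

244


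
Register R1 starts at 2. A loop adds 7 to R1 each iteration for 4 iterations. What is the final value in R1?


Starting value: R1 = 2
  Iter 1: R1 = 2 + 7 = 9
  Iter 2: R1 = 9 + 7 = 16
  Iter 3: R1 = 16 + 7 = 23
  Iter 4: R1 = 23 + 7 = 30
Final: R1 = 30

30


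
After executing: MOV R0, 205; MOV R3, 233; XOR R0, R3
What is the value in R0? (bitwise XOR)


Register state trace:
  MOV R0, 205  → R0 = 205 (0b11001101)
  MOV R3, 233  → R3 = 233 (0b11101001)
  XOR R0, R3  → R0 = 205 XOR 233 = 36 (0b00100100)
Final: R0 = 36

36


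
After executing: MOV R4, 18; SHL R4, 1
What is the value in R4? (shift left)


Register state trace:
  MOV R4, 18  → R4 = 18
  SHL R4, 1  → R4 = 18 << 1 = 18 * 2^1 = 36
Final: R4 = 36

36


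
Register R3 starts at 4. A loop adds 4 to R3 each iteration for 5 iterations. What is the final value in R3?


Starting value: R3 = 4
  Iter 1: R3 = 4 + 4 = 8
  Iter 2: R3 = 8 + 4 = 12
  Iter 3: R3 = 12 + 4 = 16
  Iter 4: R3 = 16 + 4 = 20
  Iter 5: R3 = 20 + 4 = 24
Final: R3 = 24

24


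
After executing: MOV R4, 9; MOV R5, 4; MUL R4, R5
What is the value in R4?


Register state trace:
  MOV R4, 9  → R4 = 9
  MOV R5, 4  → R5 = 4
  MUL R4, R5  → R4 = 9 * 4 = 36
Final: R4 = 36

36


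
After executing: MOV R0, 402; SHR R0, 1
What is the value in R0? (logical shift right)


Register state trace:
  MOV R0, 402  → R0 = 402
  SHR R0, 1  → R0 = 402 >> 1 = 402 // 2^1 = 201
Final: R0 = 201

201


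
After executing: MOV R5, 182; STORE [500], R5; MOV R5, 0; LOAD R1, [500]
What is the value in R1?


Register and memory trace:
  MOV R5, 182  → R5 = 182
  STORE [500], R5  → mem[500] = 182
  MOV R5, 0  → R5 = 0
  LOAD R1, [500]  → R1 = mem[500] = 182
Final: R1 = 182

182


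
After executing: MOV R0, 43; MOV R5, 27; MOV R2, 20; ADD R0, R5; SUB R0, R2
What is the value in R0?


Register state trace:
  MOV R0, 43  → R0 = 43
  MOV R5, 27  → R5 = 27
  MOV R2, 20  → R2 = 20
  ADD R0, R5  → R0 = 43 + 27 = 70
  SUB R0, R2  → R0 = 70 - 20 = 50
Final: R0 = 50

50


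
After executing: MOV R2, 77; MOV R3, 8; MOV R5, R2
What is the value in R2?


Register state trace:
  MOV R2, 77  → R2 = 77
  MOV R3, 8  → R3 = 8
  MOV R5, R2  → R5 = 77
Final: R2 = 77

77


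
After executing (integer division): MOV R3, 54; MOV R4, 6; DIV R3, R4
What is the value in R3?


Register state trace:
  MOV R3, 54  → R3 = 54
  MOV R4, 6  → R4 = 6
  DIV R3, R4  → R3 = 54 // 6 = 9
Final: R3 = 9

9


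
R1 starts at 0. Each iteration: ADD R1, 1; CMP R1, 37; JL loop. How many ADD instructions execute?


Loop trace (R1 starts at 0, target 37, step 1):
  ADD #1: R1 = 0 + 1 = 1  → 1 < 37, loop
  ADD #2: R1 = 1 + 1 = 2  → 2 < 37, loop
  ADD #3: R1 = 2 + 1 = 3  → 3 < 37, loop
  ADD #4: R1 = 3 + 1 = 4  → 4 < 37, loop
  ADD #5: R1 = 4 + 1 = 5  → 5 < 37, loop
  ADD #6: R1 = 5 + 1 = 6  → 6 < 37, loop
  ADD #7: R1 = 6 + 1 = 7  → 7 < 37, loop
  ADD #8: R1 = 7 + 1 = 8  → 8 < 37, loop
  ADD #9: R1 = 8 + 1 = 9  → 9 < 37, loop
  ADD #10: R1 = 9 + 1 = 10  → 10 < 37, loop
  ADD #11: R1 = 10 + 1 = 11  → 11 < 37, loop
  ADD #12: R1 = 11 + 1 = 12  → 12 < 37, loop
  ADD #13: R1 = 12 + 1 = 13  → 13 < 37, loop
  ADD #14: R1 = 13 + 1 = 14  → 14 < 37, loop
  ADD #15: R1 = 14 + 1 = 15  → 15 < 37, loop
  ADD #16: R1 = 15 + 1 = 16  → 16 < 37, loop
  ADD #17: R1 = 16 + 1 = 17  → 17 < 37, loop
  ADD #18: R1 = 17 + 1 = 18  → 18 < 37, loop
  ADD #19: R1 = 18 + 1 = 19  → 19 < 37, loop
  ADD #20: R1 = 19 + 1 = 20  → 20 < 37, loop
  ADD #21: R1 = 20 + 1 = 21  → 21 < 37, loop
  ADD #22: R1 = 21 + 1 = 22  → 22 < 37, loop
  ADD #23: R1 = 22 + 1 = 23  → 23 < 37, loop
  ADD #24: R1 = 23 + 1 = 24  → 24 < 37, loop
  ADD #25: R1 = 24 + 1 = 25  → 25 < 37, loop
  ADD #26: R1 = 25 + 1 = 26  → 26 < 37, loop
  ADD #27: R1 = 26 + 1 = 27  → 27 < 37, loop
  ADD #28: R1 = 27 + 1 = 28  → 28 < 37, loop
  ADD #29: R1 = 28 + 1 = 29  → 29 < 37, loop
  ADD #30: R1 = 29 + 1 = 30  → 30 < 37, loop
  ADD #31: R1 = 30 + 1 = 31  → 31 < 37, loop
  ADD #32: R1 = 31 + 1 = 32  → 32 < 37, loop
  ADD #33: R1 = 32 + 1 = 33  → 33 < 37, loop
  ADD #34: R1 = 33 + 1 = 34  → 34 < 37, loop
  ADD #35: R1 = 34 + 1 = 35  → 35 < 37, loop
  ADD #36: R1 = 35 + 1 = 36  → 36 < 37, loop
  ADD #37: R1 = 36 + 1 = 37  → 37 >= 37, exit
Total ADD instructions: 37

37


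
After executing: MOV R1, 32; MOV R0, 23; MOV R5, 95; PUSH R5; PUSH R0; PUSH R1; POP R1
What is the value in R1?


Stack trace (top is rightmost):
  MOV R1, 32  → R1 = 32
  MOV R0, 23  → R0 = 23
  MOV R5, 95  → R5 = 95
  PUSH R5  → stack: [95]
  PUSH R0  → stack: [95, 23]
  PUSH R1  → stack: [95, 23, 32]
  POP R1  → R1 = 32, stack: [95, 23]
Final: R1 = 32

32


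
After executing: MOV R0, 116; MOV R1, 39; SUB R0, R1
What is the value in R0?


Register state trace:
  MOV R0, 116  → R0 = 116
  MOV R1, 39  → R1 = 39
  SUB R0, R1  → R0 = 116 - 39 = 77
Final: R0 = 77

77


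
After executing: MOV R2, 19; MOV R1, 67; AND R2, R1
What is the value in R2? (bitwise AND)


Register state trace:
  MOV R2, 19  → R2 = 19 (0b00010011)
  MOV R1, 67  → R1 = 67 (0b01000011)
  AND R2, R1  → R2 = 19 AND 67 = 3 (0b00000011)
Final: R2 = 3

3
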